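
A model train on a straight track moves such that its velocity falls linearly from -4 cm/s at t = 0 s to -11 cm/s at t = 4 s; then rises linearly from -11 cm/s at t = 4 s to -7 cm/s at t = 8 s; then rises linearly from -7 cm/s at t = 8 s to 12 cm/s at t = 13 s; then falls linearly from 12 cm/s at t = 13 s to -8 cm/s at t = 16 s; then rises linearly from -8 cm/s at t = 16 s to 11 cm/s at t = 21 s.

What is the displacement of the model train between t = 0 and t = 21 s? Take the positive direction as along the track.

-40 cm

Displacement is the signed area under the v-t curve.
0–4 s: ½(-4 + -11)(4) = -30 cm
4–8 s: ½(-11 + -7)(4) = -36 cm
8–13 s: ½(-7 + 12)(5) = 12.5 cm
13–16 s: ½(12 + -8)(3) = 6 cm
16–21 s: ½(-8 + 11)(5) = 7.5 cm
Net displacement = -40 cm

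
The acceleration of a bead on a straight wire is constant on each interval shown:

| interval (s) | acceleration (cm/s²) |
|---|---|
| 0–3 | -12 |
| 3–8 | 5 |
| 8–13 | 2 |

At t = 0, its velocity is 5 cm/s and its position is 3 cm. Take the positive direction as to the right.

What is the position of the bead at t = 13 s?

On each constant-a segment, Δv = aΔt and Δx = v₀Δt + ½aΔt²; chain segment to segment.
0–3 s: v starts 5 cm/s; Δx = 5·3 + ½·-12·3² = -39 cm; v ends -31 cm/s.
3–8 s: v starts -31 cm/s; Δx = -31·5 + ½·5·5² = -92.5 cm; v ends -6 cm/s.
8–13 s: v starts -6 cm/s; Δx = -6·5 + ½·2·5² = -5 cm; v ends 4 cm/s.
x(13) = 3 + Σ Δx = -133.5 cm.

-133.5 cm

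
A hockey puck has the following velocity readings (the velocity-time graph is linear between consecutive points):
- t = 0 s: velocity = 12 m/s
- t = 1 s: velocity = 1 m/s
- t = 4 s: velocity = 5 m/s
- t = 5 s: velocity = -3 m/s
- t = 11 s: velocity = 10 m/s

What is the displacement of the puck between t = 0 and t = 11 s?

37.5 m

Net displacement equals the area under the velocity-time graph (areas below the axis count negative).
0–1 s: ½(12 + 1)(1) = 6.5 m
1–4 s: ½(1 + 5)(3) = 9 m
4–5 s: ½(5 + -3)(1) = 1 m
5–11 s: ½(-3 + 10)(6) = 21 m
Net displacement = 37.5 m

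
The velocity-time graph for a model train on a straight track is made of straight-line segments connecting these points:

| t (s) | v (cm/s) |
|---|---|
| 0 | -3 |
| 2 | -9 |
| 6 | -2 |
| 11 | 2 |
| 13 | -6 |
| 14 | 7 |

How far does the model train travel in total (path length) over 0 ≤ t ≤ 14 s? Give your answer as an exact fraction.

1229/26 cm

Distance (not displacement) is the total path length: add the absolute areas under v-t.
0–2 s: |½(-3 + -9)(2)| = 12 cm
2–6 s: |½(-9 + -2)(4)| = 22 cm
6–11 s: v = 0 at t = 8.5 s; triangle areas 2.5 + 2.5 = 5 cm
11–13 s: v = 0 at t = 11.5 s; triangle areas 0.5 + 4.5 = 5 cm
13–14 s: v = 0 at t = 175/13 s; triangle areas 18/13 + 49/26 = 85/26 cm
Total distance = 1229/26 cm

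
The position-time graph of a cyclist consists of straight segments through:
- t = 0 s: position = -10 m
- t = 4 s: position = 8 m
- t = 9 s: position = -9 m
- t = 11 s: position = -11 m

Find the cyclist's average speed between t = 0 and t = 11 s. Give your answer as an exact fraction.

37/11 m/s

Average speed = (total path length)/(elapsed time); on a piecewise-linear x-t graph the path length is Σ|Δx|.
0–4 s: |Δx| = |8 − -10| = 18 m
4–9 s: |Δx| = |-9 − 8| = 17 m
9–11 s: |Δx| = |-11 − -9| = 2 m
Total path = 37 m; average speed = 37/11 = 37/11 m/s.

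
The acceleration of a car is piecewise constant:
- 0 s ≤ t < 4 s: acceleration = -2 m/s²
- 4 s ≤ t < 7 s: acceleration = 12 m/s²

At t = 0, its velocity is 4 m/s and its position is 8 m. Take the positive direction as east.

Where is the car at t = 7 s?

50 m

On each constant-a segment, Δv = aΔt and Δx = v₀Δt + ½aΔt²; chain segment to segment.
0–4 s: v starts 4 m/s; Δx = 4·4 + ½·-2·4² = 0 m; v ends -4 m/s.
4–7 s: v starts -4 m/s; Δx = -4·3 + ½·12·3² = 42 m; v ends 32 m/s.
x(7) = 8 + Σ Δx = 50 m.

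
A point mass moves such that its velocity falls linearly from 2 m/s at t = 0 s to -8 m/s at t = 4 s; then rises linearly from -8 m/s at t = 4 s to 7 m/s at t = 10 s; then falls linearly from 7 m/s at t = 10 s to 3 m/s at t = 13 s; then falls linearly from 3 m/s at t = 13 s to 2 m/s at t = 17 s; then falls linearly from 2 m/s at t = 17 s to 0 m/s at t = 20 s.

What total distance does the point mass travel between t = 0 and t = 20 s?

Distance (not displacement) is the total path length: add the absolute areas under v-t.
0–4 s: v = 0 at t = 0.8 s; triangle areas 0.8 + 12.8 = 13.6 m
4–10 s: v = 0 at t = 7.2 s; triangle areas 12.8 + 9.8 = 22.6 m
10–13 s: |½(7 + 3)(3)| = 15 m
13–17 s: |½(3 + 2)(4)| = 10 m
17–20 s: |½(2 + 0)(3)| = 3 m
Total distance = 64.2 m

64.2 m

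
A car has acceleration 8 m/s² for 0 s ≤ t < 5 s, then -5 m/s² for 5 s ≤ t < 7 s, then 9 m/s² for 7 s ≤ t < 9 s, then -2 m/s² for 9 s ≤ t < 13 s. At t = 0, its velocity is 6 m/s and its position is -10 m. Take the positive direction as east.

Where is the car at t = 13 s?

492 m

On each constant-a segment, Δv = aΔt and Δx = v₀Δt + ½aΔt²; chain segment to segment.
0–5 s: v starts 6 m/s; Δx = 6·5 + ½·8·5² = 130 m; v ends 46 m/s.
5–7 s: v starts 46 m/s; Δx = 46·2 + ½·-5·2² = 82 m; v ends 36 m/s.
7–9 s: v starts 36 m/s; Δx = 36·2 + ½·9·2² = 90 m; v ends 54 m/s.
9–13 s: v starts 54 m/s; Δx = 54·4 + ½·-2·4² = 200 m; v ends 46 m/s.
x(13) = -10 + Σ Δx = 492 m.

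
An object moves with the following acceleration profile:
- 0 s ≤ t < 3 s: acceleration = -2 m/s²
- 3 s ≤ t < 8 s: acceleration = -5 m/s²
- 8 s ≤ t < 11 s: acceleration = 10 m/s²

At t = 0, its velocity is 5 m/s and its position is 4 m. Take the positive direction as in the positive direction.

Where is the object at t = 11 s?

-90.5 m

On each constant-a segment, Δv = aΔt and Δx = v₀Δt + ½aΔt²; chain segment to segment.
0–3 s: v starts 5 m/s; Δx = 5·3 + ½·-2·3² = 6 m; v ends -1 m/s.
3–8 s: v starts -1 m/s; Δx = -1·5 + ½·-5·5² = -67.5 m; v ends -26 m/s.
8–11 s: v starts -26 m/s; Δx = -26·3 + ½·10·3² = -33 m; v ends 4 m/s.
x(11) = 4 + Σ Δx = -90.5 m.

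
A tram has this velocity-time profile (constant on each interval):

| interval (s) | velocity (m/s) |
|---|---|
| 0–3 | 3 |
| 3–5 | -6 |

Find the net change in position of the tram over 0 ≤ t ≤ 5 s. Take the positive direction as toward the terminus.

-3 m

Net displacement equals the area under the velocity-time graph (areas below the axis count negative).
0–3 s: 3 × 3 = 9 m
3–5 s: -6 × 2 = -12 m
Net displacement = -3 m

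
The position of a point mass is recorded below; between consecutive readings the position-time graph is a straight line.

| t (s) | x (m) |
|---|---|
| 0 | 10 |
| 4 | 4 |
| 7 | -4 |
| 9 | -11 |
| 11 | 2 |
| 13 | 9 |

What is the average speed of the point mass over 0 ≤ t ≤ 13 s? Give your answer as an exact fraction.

Average speed = (total path length)/(elapsed time); on a piecewise-linear x-t graph the path length is Σ|Δx|.
0–4 s: |Δx| = |4 − 10| = 6 m
4–7 s: |Δx| = |-4 − 4| = 8 m
7–9 s: |Δx| = |-11 − -4| = 7 m
9–11 s: |Δx| = |2 − -11| = 13 m
11–13 s: |Δx| = |9 − 2| = 7 m
Total path = 41 m; average speed = 41/13 = 41/13 m/s.

41/13 m/s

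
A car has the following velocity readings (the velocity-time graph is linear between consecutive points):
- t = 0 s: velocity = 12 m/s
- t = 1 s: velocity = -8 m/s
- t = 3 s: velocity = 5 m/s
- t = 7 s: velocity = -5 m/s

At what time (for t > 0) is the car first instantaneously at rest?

v changes sign on 0–1 s (from 12 to -8); the graph is linear there, so v = 0 at t = 0 + (-12)·(1 − 0)/(-8 − 12) = 0.6 s.

t = 0.6 s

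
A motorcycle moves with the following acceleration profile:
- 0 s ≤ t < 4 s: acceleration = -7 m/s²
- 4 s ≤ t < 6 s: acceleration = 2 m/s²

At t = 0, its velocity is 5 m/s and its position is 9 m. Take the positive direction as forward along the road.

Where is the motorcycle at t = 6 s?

On each constant-a segment, Δv = aΔt and Δx = v₀Δt + ½aΔt²; chain segment to segment.
0–4 s: v starts 5 m/s; Δx = 5·4 + ½·-7·4² = -36 m; v ends -23 m/s.
4–6 s: v starts -23 m/s; Δx = -23·2 + ½·2·2² = -42 m; v ends -19 m/s.
x(6) = 9 + Σ Δx = -69 m.

-69 m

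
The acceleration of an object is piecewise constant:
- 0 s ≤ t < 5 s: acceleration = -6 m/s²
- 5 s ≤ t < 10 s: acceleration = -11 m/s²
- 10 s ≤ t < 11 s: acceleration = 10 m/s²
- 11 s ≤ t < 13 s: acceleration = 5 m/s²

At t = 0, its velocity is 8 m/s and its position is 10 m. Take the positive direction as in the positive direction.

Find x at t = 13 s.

On each constant-a segment, Δv = aΔt and Δx = v₀Δt + ½aΔt²; chain segment to segment.
0–5 s: v starts 8 m/s; Δx = 8·5 + ½·-6·5² = -35 m; v ends -22 m/s.
5–10 s: v starts -22 m/s; Δx = -22·5 + ½·-11·5² = -247.5 m; v ends -77 m/s.
10–11 s: v starts -77 m/s; Δx = -77·1 + ½·10·1² = -72 m; v ends -67 m/s.
11–13 s: v starts -67 m/s; Δx = -67·2 + ½·5·2² = -124 m; v ends -57 m/s.
x(13) = 10 + Σ Δx = -468.5 m.

-468.5 m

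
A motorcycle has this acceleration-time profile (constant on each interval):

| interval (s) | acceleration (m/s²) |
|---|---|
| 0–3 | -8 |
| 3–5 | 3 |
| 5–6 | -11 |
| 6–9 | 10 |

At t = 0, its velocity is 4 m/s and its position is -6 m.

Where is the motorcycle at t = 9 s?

-113.5 m

On each constant-a segment, Δv = aΔt and Δx = v₀Δt + ½aΔt²; chain segment to segment.
0–3 s: v starts 4 m/s; Δx = 4·3 + ½·-8·3² = -24 m; v ends -20 m/s.
3–5 s: v starts -20 m/s; Δx = -20·2 + ½·3·2² = -34 m; v ends -14 m/s.
5–6 s: v starts -14 m/s; Δx = -14·1 + ½·-11·1² = -19.5 m; v ends -25 m/s.
6–9 s: v starts -25 m/s; Δx = -25·3 + ½·10·3² = -30 m; v ends 5 m/s.
x(9) = -6 + Σ Δx = -113.5 m.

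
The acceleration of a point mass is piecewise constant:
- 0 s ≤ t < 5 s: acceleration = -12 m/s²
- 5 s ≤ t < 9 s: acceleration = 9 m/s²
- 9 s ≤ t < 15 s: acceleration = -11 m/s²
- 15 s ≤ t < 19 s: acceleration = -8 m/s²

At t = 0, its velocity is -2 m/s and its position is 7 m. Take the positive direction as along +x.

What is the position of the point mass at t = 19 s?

-1115 m

On each constant-a segment, Δv = aΔt and Δx = v₀Δt + ½aΔt²; chain segment to segment.
0–5 s: v starts -2 m/s; Δx = -2·5 + ½·-12·5² = -160 m; v ends -62 m/s.
5–9 s: v starts -62 m/s; Δx = -62·4 + ½·9·4² = -176 m; v ends -26 m/s.
9–15 s: v starts -26 m/s; Δx = -26·6 + ½·-11·6² = -354 m; v ends -92 m/s.
15–19 s: v starts -92 m/s; Δx = -92·4 + ½·-8·4² = -432 m; v ends -124 m/s.
x(19) = 7 + Σ Δx = -1115 m.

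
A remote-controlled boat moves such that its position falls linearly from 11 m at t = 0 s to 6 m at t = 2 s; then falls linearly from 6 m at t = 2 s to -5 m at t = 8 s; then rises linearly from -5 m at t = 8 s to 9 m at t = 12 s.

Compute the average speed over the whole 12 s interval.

Average speed = (total path length)/(elapsed time); on a piecewise-linear x-t graph the path length is Σ|Δx|.
0–2 s: |Δx| = |6 − 11| = 5 m
2–8 s: |Δx| = |-5 − 6| = 11 m
8–12 s: |Δx| = |9 − -5| = 14 m
Total path = 30 m; average speed = 30/12 = 2.5 m/s.

2.5 m/s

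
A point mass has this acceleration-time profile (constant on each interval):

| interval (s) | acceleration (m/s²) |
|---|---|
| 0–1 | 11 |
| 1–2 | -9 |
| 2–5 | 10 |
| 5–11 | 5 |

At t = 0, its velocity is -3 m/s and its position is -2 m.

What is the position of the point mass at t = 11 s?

On each constant-a segment, Δv = aΔt and Δx = v₀Δt + ½aΔt²; chain segment to segment.
0–1 s: v starts -3 m/s; Δx = -3·1 + ½·11·1² = 2.5 m; v ends 8 m/s.
1–2 s: v starts 8 m/s; Δx = 8·1 + ½·-9·1² = 3.5 m; v ends -1 m/s.
2–5 s: v starts -1 m/s; Δx = -1·3 + ½·10·3² = 42 m; v ends 29 m/s.
5–11 s: v starts 29 m/s; Δx = 29·6 + ½·5·6² = 264 m; v ends 59 m/s.
x(11) = -2 + Σ Δx = 310 m.

310 m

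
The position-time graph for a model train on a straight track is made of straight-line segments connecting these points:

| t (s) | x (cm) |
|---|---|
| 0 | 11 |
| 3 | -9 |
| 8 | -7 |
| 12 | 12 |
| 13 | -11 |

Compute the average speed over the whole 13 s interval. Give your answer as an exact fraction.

64/13 cm/s

Average speed = (total path length)/(elapsed time); on a piecewise-linear x-t graph the path length is Σ|Δx|.
0–3 s: |Δx| = |-9 − 11| = 20 cm
3–8 s: |Δx| = |-7 − -9| = 2 cm
8–12 s: |Δx| = |12 − -7| = 19 cm
12–13 s: |Δx| = |-11 − 12| = 23 cm
Total path = 64 cm; average speed = 64/13 = 64/13 cm/s.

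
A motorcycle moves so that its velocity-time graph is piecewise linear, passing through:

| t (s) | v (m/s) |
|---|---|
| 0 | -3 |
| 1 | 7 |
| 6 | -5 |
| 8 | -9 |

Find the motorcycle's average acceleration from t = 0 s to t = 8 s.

Average acceleration = Δv/Δt = (-9 − -3)/(8 − 0) = -0.75 m/s².

-0.75 m/s²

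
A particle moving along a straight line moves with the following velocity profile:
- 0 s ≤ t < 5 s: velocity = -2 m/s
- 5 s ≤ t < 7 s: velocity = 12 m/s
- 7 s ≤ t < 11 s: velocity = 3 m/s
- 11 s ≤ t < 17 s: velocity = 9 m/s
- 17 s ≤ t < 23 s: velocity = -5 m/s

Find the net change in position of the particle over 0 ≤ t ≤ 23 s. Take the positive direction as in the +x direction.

50 m

Net displacement equals the area under the velocity-time graph (areas below the axis count negative).
0–5 s: -2 × 5 = -10 m
5–7 s: 12 × 2 = 24 m
7–11 s: 3 × 4 = 12 m
11–17 s: 9 × 6 = 54 m
17–23 s: -5 × 6 = -30 m
Net displacement = 50 m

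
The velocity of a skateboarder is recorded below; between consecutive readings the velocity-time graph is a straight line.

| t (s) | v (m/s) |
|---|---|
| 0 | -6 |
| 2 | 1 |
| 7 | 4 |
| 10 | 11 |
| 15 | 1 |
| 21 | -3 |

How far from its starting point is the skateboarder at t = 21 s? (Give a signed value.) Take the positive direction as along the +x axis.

Displacement is the signed area under the v-t curve.
0–2 s: ½(-6 + 1)(2) = -5 m
2–7 s: ½(1 + 4)(5) = 12.5 m
7–10 s: ½(4 + 11)(3) = 22.5 m
10–15 s: ½(11 + 1)(5) = 30 m
15–21 s: ½(1 + -3)(6) = -6 m
Net displacement = 54 m

54 m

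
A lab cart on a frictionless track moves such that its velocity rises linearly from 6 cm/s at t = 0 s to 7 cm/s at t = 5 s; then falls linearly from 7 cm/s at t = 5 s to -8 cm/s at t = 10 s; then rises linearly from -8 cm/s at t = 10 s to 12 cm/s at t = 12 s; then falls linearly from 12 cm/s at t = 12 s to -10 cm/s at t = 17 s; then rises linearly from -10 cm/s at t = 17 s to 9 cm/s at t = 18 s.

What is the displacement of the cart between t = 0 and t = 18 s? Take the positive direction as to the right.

Displacement is the signed area under the v-t curve.
0–5 s: ½(6 + 7)(5) = 32.5 cm
5–10 s: ½(7 + -8)(5) = -2.5 cm
10–12 s: ½(-8 + 12)(2) = 4 cm
12–17 s: ½(12 + -10)(5) = 5 cm
17–18 s: ½(-10 + 9)(1) = -0.5 cm
Net displacement = 38.5 cm

38.5 cm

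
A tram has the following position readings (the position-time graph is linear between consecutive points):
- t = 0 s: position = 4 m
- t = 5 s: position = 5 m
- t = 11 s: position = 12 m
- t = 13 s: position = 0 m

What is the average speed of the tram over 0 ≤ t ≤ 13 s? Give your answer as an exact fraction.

Average speed = (total path length)/(elapsed time); on a piecewise-linear x-t graph the path length is Σ|Δx|.
0–5 s: |Δx| = |5 − 4| = 1 m
5–11 s: |Δx| = |12 − 5| = 7 m
11–13 s: |Δx| = |0 − 12| = 12 m
Total path = 20 m; average speed = 20/13 = 20/13 m/s.

20/13 m/s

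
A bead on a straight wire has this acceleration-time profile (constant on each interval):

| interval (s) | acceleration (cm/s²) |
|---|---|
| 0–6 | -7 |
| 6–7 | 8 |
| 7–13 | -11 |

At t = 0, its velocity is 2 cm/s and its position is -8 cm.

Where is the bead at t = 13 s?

On each constant-a segment, Δv = aΔt and Δx = v₀Δt + ½aΔt²; chain segment to segment.
0–6 s: v starts 2 cm/s; Δx = 2·6 + ½·-7·6² = -114 cm; v ends -40 cm/s.
6–7 s: v starts -40 cm/s; Δx = -40·1 + ½·8·1² = -36 cm; v ends -32 cm/s.
7–13 s: v starts -32 cm/s; Δx = -32·6 + ½·-11·6² = -390 cm; v ends -98 cm/s.
x(13) = -8 + Σ Δx = -548 cm.

-548 cm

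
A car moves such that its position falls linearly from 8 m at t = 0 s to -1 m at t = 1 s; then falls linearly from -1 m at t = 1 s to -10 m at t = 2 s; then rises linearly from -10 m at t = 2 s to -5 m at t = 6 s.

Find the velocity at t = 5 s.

1.25 m/s

Velocity is the slope of the x-t graph on 2–6 s: (-5 − -10)/(6 − 2) = 1.25 m/s.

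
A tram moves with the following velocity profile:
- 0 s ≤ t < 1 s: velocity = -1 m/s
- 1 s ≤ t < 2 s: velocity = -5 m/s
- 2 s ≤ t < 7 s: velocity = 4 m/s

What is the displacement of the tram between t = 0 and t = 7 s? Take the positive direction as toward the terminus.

Displacement is the signed area under the v-t curve.
0–1 s: -1 × 1 = -1 m
1–2 s: -5 × 1 = -5 m
2–7 s: 4 × 5 = 20 m
Net displacement = 14 m

14 m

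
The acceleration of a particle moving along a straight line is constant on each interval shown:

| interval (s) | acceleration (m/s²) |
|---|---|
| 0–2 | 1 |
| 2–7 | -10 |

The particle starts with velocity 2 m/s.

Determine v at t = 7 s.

Δv equals the area under the a-t graph; then v = v₀ + Δv.
0–2 s: 1 × 2 = 2 m/s
2–7 s: -10 × 5 = -50 m/s
Δv = -48 m/s, so v(7) = 2 + (-48) = -46 m/s.

-46 m/s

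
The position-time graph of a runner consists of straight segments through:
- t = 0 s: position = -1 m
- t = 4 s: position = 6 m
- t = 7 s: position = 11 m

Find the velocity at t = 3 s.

1.75 m/s

Velocity is the slope of the x-t graph on 0–4 s: (6 − -1)/(4 − 0) = 1.75 m/s.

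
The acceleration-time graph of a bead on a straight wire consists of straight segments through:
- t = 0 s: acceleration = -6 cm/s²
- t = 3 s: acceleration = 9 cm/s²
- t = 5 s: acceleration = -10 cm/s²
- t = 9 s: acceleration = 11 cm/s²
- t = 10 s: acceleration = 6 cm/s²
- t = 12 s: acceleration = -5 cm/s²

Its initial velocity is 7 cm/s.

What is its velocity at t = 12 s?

Δv equals the area under the a-t graph; then v = v₀ + Δv.
0–3 s: ½(-6 + 9)(3) = 4.5 cm/s
3–5 s: ½(9 + -10)(2) = -1 cm/s
5–9 s: ½(-10 + 11)(4) = 2 cm/s
9–10 s: ½(11 + 6)(1) = 8.5 cm/s
10–12 s: ½(6 + -5)(2) = 1 cm/s
Δv = 15 cm/s, so v(12) = 7 + (15) = 22 cm/s.

22 cm/s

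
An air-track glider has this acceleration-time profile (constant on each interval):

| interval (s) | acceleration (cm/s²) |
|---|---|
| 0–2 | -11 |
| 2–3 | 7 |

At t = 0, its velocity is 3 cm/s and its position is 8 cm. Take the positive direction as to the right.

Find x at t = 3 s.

On each constant-a segment, Δv = aΔt and Δx = v₀Δt + ½aΔt²; chain segment to segment.
0–2 s: v starts 3 cm/s; Δx = 3·2 + ½·-11·2² = -16 cm; v ends -19 cm/s.
2–3 s: v starts -19 cm/s; Δx = -19·1 + ½·7·1² = -15.5 cm; v ends -12 cm/s.
x(3) = 8 + Σ Δx = -23.5 cm.

-23.5 cm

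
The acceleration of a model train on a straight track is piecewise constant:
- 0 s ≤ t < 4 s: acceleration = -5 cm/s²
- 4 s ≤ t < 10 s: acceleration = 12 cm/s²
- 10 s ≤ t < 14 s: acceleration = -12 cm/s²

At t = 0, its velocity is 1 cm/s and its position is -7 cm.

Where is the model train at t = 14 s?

On each constant-a segment, Δv = aΔt and Δx = v₀Δt + ½aΔt²; chain segment to segment.
0–4 s: v starts 1 cm/s; Δx = 1·4 + ½·-5·4² = -36 cm; v ends -19 cm/s.
4–10 s: v starts -19 cm/s; Δx = -19·6 + ½·12·6² = 102 cm; v ends 53 cm/s.
10–14 s: v starts 53 cm/s; Δx = 53·4 + ½·-12·4² = 116 cm; v ends 5 cm/s.
x(14) = -7 + Σ Δx = 175 cm.

175 cm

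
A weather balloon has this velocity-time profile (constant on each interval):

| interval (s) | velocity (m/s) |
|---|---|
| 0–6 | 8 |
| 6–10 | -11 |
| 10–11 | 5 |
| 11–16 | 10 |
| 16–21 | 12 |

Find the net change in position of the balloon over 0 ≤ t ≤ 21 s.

119 m

Displacement is the signed area under the v-t curve.
0–6 s: 8 × 6 = 48 m
6–10 s: -11 × 4 = -44 m
10–11 s: 5 × 1 = 5 m
11–16 s: 10 × 5 = 50 m
16–21 s: 12 × 5 = 60 m
Net displacement = 119 m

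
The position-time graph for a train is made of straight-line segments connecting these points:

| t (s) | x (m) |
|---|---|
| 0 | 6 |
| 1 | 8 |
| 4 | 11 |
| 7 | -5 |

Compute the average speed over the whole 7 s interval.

Average speed = (total path length)/(elapsed time); on a piecewise-linear x-t graph the path length is Σ|Δx|.
0–1 s: |Δx| = |8 − 6| = 2 m
1–4 s: |Δx| = |11 − 8| = 3 m
4–7 s: |Δx| = |-5 − 11| = 16 m
Total path = 21 m; average speed = 21/7 = 3 m/s.

3 m/s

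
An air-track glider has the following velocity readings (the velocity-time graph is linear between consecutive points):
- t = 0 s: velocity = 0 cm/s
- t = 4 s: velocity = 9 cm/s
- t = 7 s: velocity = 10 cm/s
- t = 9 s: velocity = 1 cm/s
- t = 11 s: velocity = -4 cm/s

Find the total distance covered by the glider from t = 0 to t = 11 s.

60.9 cm

Total distance travelled is ∫|v| dt — sum the magnitudes of each area piece.
0–4 s: |½(0 + 9)(4)| = 18 cm
4–7 s: |½(9 + 10)(3)| = 28.5 cm
7–9 s: |½(10 + 1)(2)| = 11 cm
9–11 s: v = 0 at t = 9.4 s; triangle areas 0.2 + 3.2 = 3.4 cm
Total distance = 60.9 cm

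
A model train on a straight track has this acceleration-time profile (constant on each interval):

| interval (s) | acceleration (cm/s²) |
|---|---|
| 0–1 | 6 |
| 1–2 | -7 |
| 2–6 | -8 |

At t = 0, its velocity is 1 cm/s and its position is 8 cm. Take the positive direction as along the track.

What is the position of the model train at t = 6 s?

On each constant-a segment, Δv = aΔt and Δx = v₀Δt + ½aΔt²; chain segment to segment.
0–1 s: v starts 1 cm/s; Δx = 1·1 + ½·6·1² = 4 cm; v ends 7 cm/s.
1–2 s: v starts 7 cm/s; Δx = 7·1 + ½·-7·1² = 3.5 cm; v ends 0 cm/s.
2–6 s: v starts 0 cm/s; Δx = 0·4 + ½·-8·4² = -64 cm; v ends -32 cm/s.
x(6) = 8 + Σ Δx = -48.5 cm.

-48.5 cm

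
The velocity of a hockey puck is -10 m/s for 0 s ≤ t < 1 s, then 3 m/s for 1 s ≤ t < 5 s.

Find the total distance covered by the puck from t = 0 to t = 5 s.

Total distance travelled is ∫|v| dt — sum the magnitudes of each area piece.
0–1 s: |-10| × 1 = 10 m
1–5 s: |3| × 4 = 12 m
Total distance = 22 m

22 m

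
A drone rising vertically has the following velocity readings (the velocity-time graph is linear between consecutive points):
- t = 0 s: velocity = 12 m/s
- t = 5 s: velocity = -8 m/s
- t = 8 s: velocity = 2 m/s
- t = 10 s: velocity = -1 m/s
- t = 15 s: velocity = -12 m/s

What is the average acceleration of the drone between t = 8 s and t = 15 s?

Average acceleration = Δv/Δt = (-12 − 2)/(15 − 8) = -2 m/s².

-2 m/s²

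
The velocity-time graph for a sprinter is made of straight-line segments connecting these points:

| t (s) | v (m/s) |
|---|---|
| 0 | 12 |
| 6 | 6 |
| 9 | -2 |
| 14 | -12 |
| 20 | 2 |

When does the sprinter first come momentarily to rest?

t = 8.25 s

v changes sign on 6–9 s (from 6 to -2); the graph is linear there, so v = 0 at t = 6 + (-6)·(9 − 6)/(-2 − 6) = 8.25 s.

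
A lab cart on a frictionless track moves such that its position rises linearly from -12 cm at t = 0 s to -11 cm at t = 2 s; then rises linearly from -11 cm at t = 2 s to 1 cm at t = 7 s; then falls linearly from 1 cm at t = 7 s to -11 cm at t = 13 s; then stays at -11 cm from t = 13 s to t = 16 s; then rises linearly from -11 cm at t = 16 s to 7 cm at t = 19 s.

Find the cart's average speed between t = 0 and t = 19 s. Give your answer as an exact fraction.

43/19 cm/s

Average speed = (total path length)/(elapsed time); on a piecewise-linear x-t graph the path length is Σ|Δx|.
0–2 s: |Δx| = |-11 − -12| = 1 cm
2–7 s: |Δx| = |1 − -11| = 12 cm
7–13 s: |Δx| = |-11 − 1| = 12 cm
13–16 s: |Δx| = |-11 − -11| = 0 cm
16–19 s: |Δx| = |7 − -11| = 18 cm
Total path = 43 cm; average speed = 43/19 = 43/19 cm/s.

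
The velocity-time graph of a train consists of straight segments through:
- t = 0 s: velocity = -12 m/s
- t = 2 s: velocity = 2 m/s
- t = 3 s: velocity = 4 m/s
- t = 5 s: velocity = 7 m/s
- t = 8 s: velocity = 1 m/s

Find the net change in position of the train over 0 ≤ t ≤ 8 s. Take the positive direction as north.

16 m

Displacement is the signed area under the v-t curve.
0–2 s: ½(-12 + 2)(2) = -10 m
2–3 s: ½(2 + 4)(1) = 3 m
3–5 s: ½(4 + 7)(2) = 11 m
5–8 s: ½(7 + 1)(3) = 12 m
Net displacement = 16 m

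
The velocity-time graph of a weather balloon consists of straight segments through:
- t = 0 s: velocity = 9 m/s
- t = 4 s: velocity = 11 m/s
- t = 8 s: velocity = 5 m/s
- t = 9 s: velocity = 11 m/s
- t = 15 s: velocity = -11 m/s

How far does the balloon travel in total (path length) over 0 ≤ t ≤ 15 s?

Distance (not displacement) is the total path length: add the absolute areas under v-t.
0–4 s: |½(9 + 11)(4)| = 40 m
4–8 s: |½(11 + 5)(4)| = 32 m
8–9 s: |½(5 + 11)(1)| = 8 m
9–15 s: v = 0 at t = 12 s; triangle areas 16.5 + 16.5 = 33 m
Total distance = 113 m

113 m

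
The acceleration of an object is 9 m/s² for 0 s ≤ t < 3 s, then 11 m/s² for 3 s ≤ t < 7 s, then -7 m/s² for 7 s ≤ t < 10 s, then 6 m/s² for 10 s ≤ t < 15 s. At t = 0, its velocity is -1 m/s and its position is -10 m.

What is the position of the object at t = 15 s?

On each constant-a segment, Δv = aΔt and Δx = v₀Δt + ½aΔt²; chain segment to segment.
0–3 s: v starts -1 m/s; Δx = -1·3 + ½·9·3² = 37.5 m; v ends 26 m/s.
3–7 s: v starts 26 m/s; Δx = 26·4 + ½·11·4² = 192 m; v ends 70 m/s.
7–10 s: v starts 70 m/s; Δx = 70·3 + ½·-7·3² = 178.5 m; v ends 49 m/s.
10–15 s: v starts 49 m/s; Δx = 49·5 + ½·6·5² = 320 m; v ends 79 m/s.
x(15) = -10 + Σ Δx = 718 m.

718 m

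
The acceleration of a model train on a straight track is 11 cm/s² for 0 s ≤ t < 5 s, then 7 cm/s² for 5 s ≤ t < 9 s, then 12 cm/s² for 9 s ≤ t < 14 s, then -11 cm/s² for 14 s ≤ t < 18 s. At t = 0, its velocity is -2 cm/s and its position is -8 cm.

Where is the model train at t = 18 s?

1418.5 cm

On each constant-a segment, Δv = aΔt and Δx = v₀Δt + ½aΔt²; chain segment to segment.
0–5 s: v starts -2 cm/s; Δx = -2·5 + ½·11·5² = 127.5 cm; v ends 53 cm/s.
5–9 s: v starts 53 cm/s; Δx = 53·4 + ½·7·4² = 268 cm; v ends 81 cm/s.
9–14 s: v starts 81 cm/s; Δx = 81·5 + ½·12·5² = 555 cm; v ends 141 cm/s.
14–18 s: v starts 141 cm/s; Δx = 141·4 + ½·-11·4² = 476 cm; v ends 97 cm/s.
x(18) = -8 + Σ Δx = 1418.5 cm.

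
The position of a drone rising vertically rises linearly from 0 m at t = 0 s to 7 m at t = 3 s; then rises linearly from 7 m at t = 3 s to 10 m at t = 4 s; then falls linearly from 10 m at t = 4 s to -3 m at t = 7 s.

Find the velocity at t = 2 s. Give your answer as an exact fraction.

7/3 m/s

Velocity is the slope of the x-t graph on 0–3 s: (7 − 0)/(3 − 0) = 7/3 m/s.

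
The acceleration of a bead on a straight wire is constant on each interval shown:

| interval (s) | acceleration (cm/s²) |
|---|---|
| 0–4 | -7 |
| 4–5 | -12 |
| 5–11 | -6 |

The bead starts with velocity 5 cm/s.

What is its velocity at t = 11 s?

Δv equals the area under the a-t graph; then v = v₀ + Δv.
0–4 s: -7 × 4 = -28 cm/s
4–5 s: -12 × 1 = -12 cm/s
5–11 s: -6 × 6 = -36 cm/s
Δv = -76 cm/s, so v(11) = 5 + (-76) = -71 cm/s.

-71 cm/s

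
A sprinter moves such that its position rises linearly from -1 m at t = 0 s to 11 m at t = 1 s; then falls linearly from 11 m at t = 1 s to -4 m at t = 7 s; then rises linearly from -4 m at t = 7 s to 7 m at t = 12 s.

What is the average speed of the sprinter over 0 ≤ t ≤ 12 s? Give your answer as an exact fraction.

Average speed = (total path length)/(elapsed time); on a piecewise-linear x-t graph the path length is Σ|Δx|.
0–1 s: |Δx| = |11 − -1| = 12 m
1–7 s: |Δx| = |-4 − 11| = 15 m
7–12 s: |Δx| = |7 − -4| = 11 m
Total path = 38 m; average speed = 38/12 = 19/6 m/s.

19/6 m/s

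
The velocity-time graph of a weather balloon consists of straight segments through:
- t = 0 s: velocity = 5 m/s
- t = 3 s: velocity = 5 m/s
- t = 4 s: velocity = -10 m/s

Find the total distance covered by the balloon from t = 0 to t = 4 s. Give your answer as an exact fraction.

Total distance travelled is ∫|v| dt — sum the magnitudes of each area piece.
0–3 s: |5| × 3 = 15 m
3–4 s: v = 0 at t = 10/3 s; triangle areas 5/6 + 10/3 = 25/6 m
Total distance = 115/6 m

115/6 m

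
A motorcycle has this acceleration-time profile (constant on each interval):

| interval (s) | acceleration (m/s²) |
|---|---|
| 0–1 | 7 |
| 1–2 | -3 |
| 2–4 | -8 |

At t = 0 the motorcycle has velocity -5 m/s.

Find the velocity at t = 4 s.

Δv equals the area under the a-t graph; then v = v₀ + Δv.
0–1 s: 7 × 1 = 7 m/s
1–2 s: -3 × 1 = -3 m/s
2–4 s: -8 × 2 = -16 m/s
Δv = -12 m/s, so v(4) = -5 + (-12) = -17 m/s.

-17 m/s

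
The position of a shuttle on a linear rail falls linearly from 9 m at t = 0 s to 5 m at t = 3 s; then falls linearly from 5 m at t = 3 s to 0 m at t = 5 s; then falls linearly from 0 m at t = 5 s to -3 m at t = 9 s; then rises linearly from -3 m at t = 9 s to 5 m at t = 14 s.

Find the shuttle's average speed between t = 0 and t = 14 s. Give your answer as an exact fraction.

10/7 m/s

Average speed = (total path length)/(elapsed time); on a piecewise-linear x-t graph the path length is Σ|Δx|.
0–3 s: |Δx| = |5 − 9| = 4 m
3–5 s: |Δx| = |0 − 5| = 5 m
5–9 s: |Δx| = |-3 − 0| = 3 m
9–14 s: |Δx| = |5 − -3| = 8 m
Total path = 20 m; average speed = 20/14 = 10/7 m/s.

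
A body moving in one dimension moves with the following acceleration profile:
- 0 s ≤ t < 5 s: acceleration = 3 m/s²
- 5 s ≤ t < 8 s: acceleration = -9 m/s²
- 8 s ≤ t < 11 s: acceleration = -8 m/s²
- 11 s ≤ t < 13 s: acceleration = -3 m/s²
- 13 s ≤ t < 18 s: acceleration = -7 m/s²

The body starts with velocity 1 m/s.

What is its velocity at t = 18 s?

-76 m/s

Δv equals the area under the a-t graph; then v = v₀ + Δv.
0–5 s: 3 × 5 = 15 m/s
5–8 s: -9 × 3 = -27 m/s
8–11 s: -8 × 3 = -24 m/s
11–13 s: -3 × 2 = -6 m/s
13–18 s: -7 × 5 = -35 m/s
Δv = -77 m/s, so v(18) = 1 + (-77) = -76 m/s.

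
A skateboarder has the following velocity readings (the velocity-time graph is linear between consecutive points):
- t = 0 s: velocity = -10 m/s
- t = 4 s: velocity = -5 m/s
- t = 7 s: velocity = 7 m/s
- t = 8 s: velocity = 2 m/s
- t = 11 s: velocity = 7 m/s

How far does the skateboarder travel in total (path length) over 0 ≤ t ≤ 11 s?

57.25 m

Total distance travelled is ∫|v| dt — sum the magnitudes of each area piece.
0–4 s: |½(-10 + -5)(4)| = 30 m
4–7 s: v = 0 at t = 5.25 s; triangle areas 3.125 + 6.125 = 9.25 m
7–8 s: |½(7 + 2)(1)| = 4.5 m
8–11 s: |½(2 + 7)(3)| = 13.5 m
Total distance = 57.25 m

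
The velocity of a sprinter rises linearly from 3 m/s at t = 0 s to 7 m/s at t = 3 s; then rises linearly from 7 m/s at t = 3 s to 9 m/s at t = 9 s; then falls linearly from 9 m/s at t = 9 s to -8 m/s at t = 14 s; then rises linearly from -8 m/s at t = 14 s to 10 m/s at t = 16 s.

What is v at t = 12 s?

-1.2 m/s

On 9–14 s the graph is linear from 9 to -8 m/s: v(12) = 9 + (-8 − 9)·(12 − 9)/(14 − 9) = -1.2 m/s.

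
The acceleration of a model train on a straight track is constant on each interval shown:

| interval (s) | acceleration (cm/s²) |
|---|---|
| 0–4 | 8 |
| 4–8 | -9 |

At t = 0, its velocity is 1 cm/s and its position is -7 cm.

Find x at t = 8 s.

121 cm

On each constant-a segment, Δv = aΔt and Δx = v₀Δt + ½aΔt²; chain segment to segment.
0–4 s: v starts 1 cm/s; Δx = 1·4 + ½·8·4² = 68 cm; v ends 33 cm/s.
4–8 s: v starts 33 cm/s; Δx = 33·4 + ½·-9·4² = 60 cm; v ends -3 cm/s.
x(8) = -7 + Σ Δx = 121 cm.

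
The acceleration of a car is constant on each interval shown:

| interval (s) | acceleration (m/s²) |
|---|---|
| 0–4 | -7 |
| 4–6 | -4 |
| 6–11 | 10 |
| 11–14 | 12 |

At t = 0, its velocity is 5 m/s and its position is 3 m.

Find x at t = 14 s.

-6 m

On each constant-a segment, Δv = aΔt and Δx = v₀Δt + ½aΔt²; chain segment to segment.
0–4 s: v starts 5 m/s; Δx = 5·4 + ½·-7·4² = -36 m; v ends -23 m/s.
4–6 s: v starts -23 m/s; Δx = -23·2 + ½·-4·2² = -54 m; v ends -31 m/s.
6–11 s: v starts -31 m/s; Δx = -31·5 + ½·10·5² = -30 m; v ends 19 m/s.
11–14 s: v starts 19 m/s; Δx = 19·3 + ½·12·3² = 111 m; v ends 55 m/s.
x(14) = 3 + Σ Δx = -6 m.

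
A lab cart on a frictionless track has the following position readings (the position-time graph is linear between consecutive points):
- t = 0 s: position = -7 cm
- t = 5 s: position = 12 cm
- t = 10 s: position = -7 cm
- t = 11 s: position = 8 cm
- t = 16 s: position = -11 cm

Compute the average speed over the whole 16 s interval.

4.5 cm/s

Average speed = (total path length)/(elapsed time); on a piecewise-linear x-t graph the path length is Σ|Δx|.
0–5 s: |Δx| = |12 − -7| = 19 cm
5–10 s: |Δx| = |-7 − 12| = 19 cm
10–11 s: |Δx| = |8 − -7| = 15 cm
11–16 s: |Δx| = |-11 − 8| = 19 cm
Total path = 72 cm; average speed = 72/16 = 4.5 cm/s.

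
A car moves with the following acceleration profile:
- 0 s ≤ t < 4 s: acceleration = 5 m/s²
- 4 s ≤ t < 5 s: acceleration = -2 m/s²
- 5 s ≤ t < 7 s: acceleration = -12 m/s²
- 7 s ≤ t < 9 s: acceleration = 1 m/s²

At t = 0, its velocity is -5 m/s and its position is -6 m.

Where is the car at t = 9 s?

10 m

On each constant-a segment, Δv = aΔt and Δx = v₀Δt + ½aΔt²; chain segment to segment.
0–4 s: v starts -5 m/s; Δx = -5·4 + ½·5·4² = 20 m; v ends 15 m/s.
4–5 s: v starts 15 m/s; Δx = 15·1 + ½·-2·1² = 14 m; v ends 13 m/s.
5–7 s: v starts 13 m/s; Δx = 13·2 + ½·-12·2² = 2 m; v ends -11 m/s.
7–9 s: v starts -11 m/s; Δx = -11·2 + ½·1·2² = -20 m; v ends -9 m/s.
x(9) = -6 + Σ Δx = 10 m.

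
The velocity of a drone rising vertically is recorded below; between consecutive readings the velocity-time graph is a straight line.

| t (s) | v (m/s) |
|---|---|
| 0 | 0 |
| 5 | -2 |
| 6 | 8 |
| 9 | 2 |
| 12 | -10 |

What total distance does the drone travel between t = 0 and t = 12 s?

Total distance travelled is ∫|v| dt — sum the magnitudes of each area piece.
0–5 s: |½(0 + -2)(5)| = 5 m
5–6 s: v = 0 at t = 5.2 s; triangle areas 0.2 + 3.2 = 3.4 m
6–9 s: |½(8 + 2)(3)| = 15 m
9–12 s: v = 0 at t = 9.5 s; triangle areas 0.5 + 12.5 = 13 m
Total distance = 36.4 m

36.4 m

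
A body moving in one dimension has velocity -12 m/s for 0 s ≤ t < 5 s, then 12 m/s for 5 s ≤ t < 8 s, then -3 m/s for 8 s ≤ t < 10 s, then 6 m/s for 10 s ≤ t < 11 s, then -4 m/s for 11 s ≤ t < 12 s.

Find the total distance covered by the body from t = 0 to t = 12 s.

112 m

Total distance travelled is ∫|v| dt — sum the magnitudes of each area piece.
0–5 s: |-12| × 5 = 60 m
5–8 s: |12| × 3 = 36 m
8–10 s: |-3| × 2 = 6 m
10–11 s: |6| × 1 = 6 m
11–12 s: |-4| × 1 = 4 m
Total distance = 112 m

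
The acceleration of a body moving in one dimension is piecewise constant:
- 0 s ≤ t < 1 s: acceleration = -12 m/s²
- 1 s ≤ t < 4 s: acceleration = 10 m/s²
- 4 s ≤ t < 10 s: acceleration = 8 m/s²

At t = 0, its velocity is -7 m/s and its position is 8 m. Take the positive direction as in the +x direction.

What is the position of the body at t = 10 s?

On each constant-a segment, Δv = aΔt and Δx = v₀Δt + ½aΔt²; chain segment to segment.
0–1 s: v starts -7 m/s; Δx = -7·1 + ½·-12·1² = -13 m; v ends -19 m/s.
1–4 s: v starts -19 m/s; Δx = -19·3 + ½·10·3² = -12 m; v ends 11 m/s.
4–10 s: v starts 11 m/s; Δx = 11·6 + ½·8·6² = 210 m; v ends 59 m/s.
x(10) = 8 + Σ Δx = 193 m.

193 m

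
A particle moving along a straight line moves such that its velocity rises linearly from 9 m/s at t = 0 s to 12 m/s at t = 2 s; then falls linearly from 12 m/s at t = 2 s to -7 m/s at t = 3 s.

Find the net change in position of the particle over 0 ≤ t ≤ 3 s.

23.5 m

Net displacement equals the area under the velocity-time graph (areas below the axis count negative).
0–2 s: ½(9 + 12)(2) = 21 m
2–3 s: ½(12 + -7)(1) = 2.5 m
Net displacement = 23.5 m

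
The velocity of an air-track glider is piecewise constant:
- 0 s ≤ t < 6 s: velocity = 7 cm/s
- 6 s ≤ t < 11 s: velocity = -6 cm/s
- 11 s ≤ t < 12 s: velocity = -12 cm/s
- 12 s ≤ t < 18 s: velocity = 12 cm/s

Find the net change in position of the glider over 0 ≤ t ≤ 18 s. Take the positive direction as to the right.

72 cm

Displacement is the signed area under the v-t curve.
0–6 s: 7 × 6 = 42 cm
6–11 s: -6 × 5 = -30 cm
11–12 s: -12 × 1 = -12 cm
12–18 s: 12 × 6 = 72 cm
Net displacement = 72 cm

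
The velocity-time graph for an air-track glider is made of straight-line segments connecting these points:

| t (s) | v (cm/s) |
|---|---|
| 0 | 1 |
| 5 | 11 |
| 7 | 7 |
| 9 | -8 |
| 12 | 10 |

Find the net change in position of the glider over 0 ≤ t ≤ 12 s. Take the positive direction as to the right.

50 cm

Displacement is the signed area under the v-t curve.
0–5 s: ½(1 + 11)(5) = 30 cm
5–7 s: ½(11 + 7)(2) = 18 cm
7–9 s: ½(7 + -8)(2) = -1 cm
9–12 s: ½(-8 + 10)(3) = 3 cm
Net displacement = 50 cm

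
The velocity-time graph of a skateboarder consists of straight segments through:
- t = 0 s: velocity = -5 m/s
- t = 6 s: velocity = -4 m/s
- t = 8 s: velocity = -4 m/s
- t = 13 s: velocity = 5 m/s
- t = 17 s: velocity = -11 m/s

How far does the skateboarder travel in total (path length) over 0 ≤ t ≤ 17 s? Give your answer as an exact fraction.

2327/36 m

Distance (not displacement) is the total path length: add the absolute areas under v-t.
0–6 s: |½(-5 + -4)(6)| = 27 m
6–8 s: |-4| × 2 = 8 m
8–13 s: v = 0 at t = 92/9 s; triangle areas 40/9 + 125/18 = 205/18 m
13–17 s: v = 0 at t = 14.25 s; triangle areas 3.125 + 15.125 = 18.25 m
Total distance = 2327/36 m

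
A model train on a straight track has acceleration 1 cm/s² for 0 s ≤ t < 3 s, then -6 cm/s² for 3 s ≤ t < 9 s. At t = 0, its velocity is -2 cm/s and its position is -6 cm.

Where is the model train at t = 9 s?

-109.5 cm

On each constant-a segment, Δv = aΔt and Δx = v₀Δt + ½aΔt²; chain segment to segment.
0–3 s: v starts -2 cm/s; Δx = -2·3 + ½·1·3² = -1.5 cm; v ends 1 cm/s.
3–9 s: v starts 1 cm/s; Δx = 1·6 + ½·-6·6² = -102 cm; v ends -35 cm/s.
x(9) = -6 + Σ Δx = -109.5 cm.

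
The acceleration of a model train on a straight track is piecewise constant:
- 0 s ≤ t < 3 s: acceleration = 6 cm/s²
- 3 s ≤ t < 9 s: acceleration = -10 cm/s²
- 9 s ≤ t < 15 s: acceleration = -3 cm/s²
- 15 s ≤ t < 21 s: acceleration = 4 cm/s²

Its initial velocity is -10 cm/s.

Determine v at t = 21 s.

Δv equals the area under the a-t graph; then v = v₀ + Δv.
0–3 s: 6 × 3 = 18 cm/s
3–9 s: -10 × 6 = -60 cm/s
9–15 s: -3 × 6 = -18 cm/s
15–21 s: 4 × 6 = 24 cm/s
Δv = -36 cm/s, so v(21) = -10 + (-36) = -46 cm/s.

-46 cm/s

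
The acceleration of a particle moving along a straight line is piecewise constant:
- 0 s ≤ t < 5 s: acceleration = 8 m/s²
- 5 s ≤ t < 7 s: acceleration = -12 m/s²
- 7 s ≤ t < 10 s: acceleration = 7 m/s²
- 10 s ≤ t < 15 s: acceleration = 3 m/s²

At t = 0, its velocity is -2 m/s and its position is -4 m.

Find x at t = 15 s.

On each constant-a segment, Δv = aΔt and Δx = v₀Δt + ½aΔt²; chain segment to segment.
0–5 s: v starts -2 m/s; Δx = -2·5 + ½·8·5² = 90 m; v ends 38 m/s.
5–7 s: v starts 38 m/s; Δx = 38·2 + ½·-12·2² = 52 m; v ends 14 m/s.
7–10 s: v starts 14 m/s; Δx = 14·3 + ½·7·3² = 73.5 m; v ends 35 m/s.
10–15 s: v starts 35 m/s; Δx = 35·5 + ½·3·5² = 212.5 m; v ends 50 m/s.
x(15) = -4 + Σ Δx = 424 m.

424 m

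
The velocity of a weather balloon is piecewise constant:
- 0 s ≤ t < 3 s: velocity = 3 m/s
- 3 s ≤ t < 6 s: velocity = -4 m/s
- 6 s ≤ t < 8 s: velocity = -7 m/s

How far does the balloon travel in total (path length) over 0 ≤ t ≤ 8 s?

35 m

Distance (not displacement) is the total path length: add the absolute areas under v-t.
0–3 s: |3| × 3 = 9 m
3–6 s: |-4| × 3 = 12 m
6–8 s: |-7| × 2 = 14 m
Total distance = 35 m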